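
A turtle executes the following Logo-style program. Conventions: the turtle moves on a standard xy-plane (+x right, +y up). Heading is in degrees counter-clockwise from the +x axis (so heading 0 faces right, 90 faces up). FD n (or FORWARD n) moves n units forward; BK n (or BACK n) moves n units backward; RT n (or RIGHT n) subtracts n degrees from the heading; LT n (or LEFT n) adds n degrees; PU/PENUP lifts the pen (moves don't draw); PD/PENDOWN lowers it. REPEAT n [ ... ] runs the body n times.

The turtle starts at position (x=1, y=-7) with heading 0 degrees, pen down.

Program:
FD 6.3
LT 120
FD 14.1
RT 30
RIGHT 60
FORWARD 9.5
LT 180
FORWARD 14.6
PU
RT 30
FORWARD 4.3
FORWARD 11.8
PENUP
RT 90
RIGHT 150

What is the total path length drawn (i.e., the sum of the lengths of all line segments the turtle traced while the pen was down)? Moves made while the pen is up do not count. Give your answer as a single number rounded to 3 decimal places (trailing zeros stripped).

Executing turtle program step by step:
Start: pos=(1,-7), heading=0, pen down
FD 6.3: (1,-7) -> (7.3,-7) [heading=0, draw]
LT 120: heading 0 -> 120
FD 14.1: (7.3,-7) -> (0.25,5.211) [heading=120, draw]
RT 30: heading 120 -> 90
RT 60: heading 90 -> 30
FD 9.5: (0.25,5.211) -> (8.477,9.961) [heading=30, draw]
LT 180: heading 30 -> 210
FD 14.6: (8.477,9.961) -> (-4.167,2.661) [heading=210, draw]
PU: pen up
RT 30: heading 210 -> 180
FD 4.3: (-4.167,2.661) -> (-8.467,2.661) [heading=180, move]
FD 11.8: (-8.467,2.661) -> (-20.267,2.661) [heading=180, move]
PU: pen up
RT 90: heading 180 -> 90
RT 150: heading 90 -> 300
Final: pos=(-20.267,2.661), heading=300, 4 segment(s) drawn

Segment lengths:
  seg 1: (1,-7) -> (7.3,-7), length = 6.3
  seg 2: (7.3,-7) -> (0.25,5.211), length = 14.1
  seg 3: (0.25,5.211) -> (8.477,9.961), length = 9.5
  seg 4: (8.477,9.961) -> (-4.167,2.661), length = 14.6
Total = 44.5

Answer: 44.5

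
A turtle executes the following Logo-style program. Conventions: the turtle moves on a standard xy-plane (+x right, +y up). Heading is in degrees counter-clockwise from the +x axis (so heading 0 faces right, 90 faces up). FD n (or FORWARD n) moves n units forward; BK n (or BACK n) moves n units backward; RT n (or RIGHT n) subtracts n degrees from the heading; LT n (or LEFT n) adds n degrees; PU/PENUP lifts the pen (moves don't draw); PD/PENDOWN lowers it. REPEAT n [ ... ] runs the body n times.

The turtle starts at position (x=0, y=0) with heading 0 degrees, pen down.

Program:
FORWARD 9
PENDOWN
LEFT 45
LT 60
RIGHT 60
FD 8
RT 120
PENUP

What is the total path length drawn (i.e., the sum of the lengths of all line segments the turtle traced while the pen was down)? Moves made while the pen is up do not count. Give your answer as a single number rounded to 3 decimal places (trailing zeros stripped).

Executing turtle program step by step:
Start: pos=(0,0), heading=0, pen down
FD 9: (0,0) -> (9,0) [heading=0, draw]
PD: pen down
LT 45: heading 0 -> 45
LT 60: heading 45 -> 105
RT 60: heading 105 -> 45
FD 8: (9,0) -> (14.657,5.657) [heading=45, draw]
RT 120: heading 45 -> 285
PU: pen up
Final: pos=(14.657,5.657), heading=285, 2 segment(s) drawn

Segment lengths:
  seg 1: (0,0) -> (9,0), length = 9
  seg 2: (9,0) -> (14.657,5.657), length = 8
Total = 17

Answer: 17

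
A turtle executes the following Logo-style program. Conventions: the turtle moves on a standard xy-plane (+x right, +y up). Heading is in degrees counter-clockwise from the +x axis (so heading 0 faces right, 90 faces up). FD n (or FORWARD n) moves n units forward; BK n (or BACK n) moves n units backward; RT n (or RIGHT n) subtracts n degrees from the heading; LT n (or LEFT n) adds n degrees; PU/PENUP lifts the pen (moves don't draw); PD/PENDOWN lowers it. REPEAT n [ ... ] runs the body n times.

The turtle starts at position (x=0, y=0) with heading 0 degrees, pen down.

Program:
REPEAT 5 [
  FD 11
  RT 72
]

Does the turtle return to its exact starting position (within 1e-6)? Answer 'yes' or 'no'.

Answer: yes

Derivation:
Executing turtle program step by step:
Start: pos=(0,0), heading=0, pen down
REPEAT 5 [
  -- iteration 1/5 --
  FD 11: (0,0) -> (11,0) [heading=0, draw]
  RT 72: heading 0 -> 288
  -- iteration 2/5 --
  FD 11: (11,0) -> (14.399,-10.462) [heading=288, draw]
  RT 72: heading 288 -> 216
  -- iteration 3/5 --
  FD 11: (14.399,-10.462) -> (5.5,-16.927) [heading=216, draw]
  RT 72: heading 216 -> 144
  -- iteration 4/5 --
  FD 11: (5.5,-16.927) -> (-3.399,-10.462) [heading=144, draw]
  RT 72: heading 144 -> 72
  -- iteration 5/5 --
  FD 11: (-3.399,-10.462) -> (0,0) [heading=72, draw]
  RT 72: heading 72 -> 0
]
Final: pos=(0,0), heading=0, 5 segment(s) drawn

Start position: (0, 0)
Final position: (0, 0)
Distance = 0; < 1e-6 -> CLOSED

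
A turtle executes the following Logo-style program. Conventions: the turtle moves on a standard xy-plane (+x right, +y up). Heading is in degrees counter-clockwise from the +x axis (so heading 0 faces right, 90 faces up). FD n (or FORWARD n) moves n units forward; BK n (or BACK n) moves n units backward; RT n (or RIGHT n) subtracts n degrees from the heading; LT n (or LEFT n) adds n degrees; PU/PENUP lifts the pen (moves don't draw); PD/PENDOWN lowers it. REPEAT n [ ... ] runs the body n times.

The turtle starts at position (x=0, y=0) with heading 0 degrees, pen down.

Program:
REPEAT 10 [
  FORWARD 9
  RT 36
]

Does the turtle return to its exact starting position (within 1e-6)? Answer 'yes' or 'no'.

Answer: yes

Derivation:
Executing turtle program step by step:
Start: pos=(0,0), heading=0, pen down
REPEAT 10 [
  -- iteration 1/10 --
  FD 9: (0,0) -> (9,0) [heading=0, draw]
  RT 36: heading 0 -> 324
  -- iteration 2/10 --
  FD 9: (9,0) -> (16.281,-5.29) [heading=324, draw]
  RT 36: heading 324 -> 288
  -- iteration 3/10 --
  FD 9: (16.281,-5.29) -> (19.062,-13.85) [heading=288, draw]
  RT 36: heading 288 -> 252
  -- iteration 4/10 --
  FD 9: (19.062,-13.85) -> (16.281,-22.409) [heading=252, draw]
  RT 36: heading 252 -> 216
  -- iteration 5/10 --
  FD 9: (16.281,-22.409) -> (9,-27.699) [heading=216, draw]
  RT 36: heading 216 -> 180
  -- iteration 6/10 --
  FD 9: (9,-27.699) -> (0,-27.699) [heading=180, draw]
  RT 36: heading 180 -> 144
  -- iteration 7/10 --
  FD 9: (0,-27.699) -> (-7.281,-22.409) [heading=144, draw]
  RT 36: heading 144 -> 108
  -- iteration 8/10 --
  FD 9: (-7.281,-22.409) -> (-10.062,-13.85) [heading=108, draw]
  RT 36: heading 108 -> 72
  -- iteration 9/10 --
  FD 9: (-10.062,-13.85) -> (-7.281,-5.29) [heading=72, draw]
  RT 36: heading 72 -> 36
  -- iteration 10/10 --
  FD 9: (-7.281,-5.29) -> (0,0) [heading=36, draw]
  RT 36: heading 36 -> 0
]
Final: pos=(0,0), heading=0, 10 segment(s) drawn

Start position: (0, 0)
Final position: (0, 0)
Distance = 0; < 1e-6 -> CLOSED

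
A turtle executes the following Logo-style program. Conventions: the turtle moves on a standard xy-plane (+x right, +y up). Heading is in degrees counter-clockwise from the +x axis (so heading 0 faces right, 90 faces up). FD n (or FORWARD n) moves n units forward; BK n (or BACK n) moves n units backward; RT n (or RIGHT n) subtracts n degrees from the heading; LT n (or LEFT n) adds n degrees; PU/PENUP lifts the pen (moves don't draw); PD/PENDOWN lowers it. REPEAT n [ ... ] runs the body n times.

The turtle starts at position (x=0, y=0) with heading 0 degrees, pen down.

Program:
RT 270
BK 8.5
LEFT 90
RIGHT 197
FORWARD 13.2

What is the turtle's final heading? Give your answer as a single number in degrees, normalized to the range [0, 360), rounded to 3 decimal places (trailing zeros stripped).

Answer: 343

Derivation:
Executing turtle program step by step:
Start: pos=(0,0), heading=0, pen down
RT 270: heading 0 -> 90
BK 8.5: (0,0) -> (0,-8.5) [heading=90, draw]
LT 90: heading 90 -> 180
RT 197: heading 180 -> 343
FD 13.2: (0,-8.5) -> (12.623,-12.359) [heading=343, draw]
Final: pos=(12.623,-12.359), heading=343, 2 segment(s) drawn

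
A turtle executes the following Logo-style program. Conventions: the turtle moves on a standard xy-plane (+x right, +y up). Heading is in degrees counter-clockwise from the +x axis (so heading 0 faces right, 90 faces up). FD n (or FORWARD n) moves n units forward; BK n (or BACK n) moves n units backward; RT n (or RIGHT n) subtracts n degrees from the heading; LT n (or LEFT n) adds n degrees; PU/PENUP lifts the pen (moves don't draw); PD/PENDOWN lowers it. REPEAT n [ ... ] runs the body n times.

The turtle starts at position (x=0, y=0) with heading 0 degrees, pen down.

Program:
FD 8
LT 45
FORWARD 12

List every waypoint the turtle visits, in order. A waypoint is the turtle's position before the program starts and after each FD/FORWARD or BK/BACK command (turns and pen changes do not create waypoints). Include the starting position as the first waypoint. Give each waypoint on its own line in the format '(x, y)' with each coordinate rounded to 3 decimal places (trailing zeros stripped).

Answer: (0, 0)
(8, 0)
(16.485, 8.485)

Derivation:
Executing turtle program step by step:
Start: pos=(0,0), heading=0, pen down
FD 8: (0,0) -> (8,0) [heading=0, draw]
LT 45: heading 0 -> 45
FD 12: (8,0) -> (16.485,8.485) [heading=45, draw]
Final: pos=(16.485,8.485), heading=45, 2 segment(s) drawn
Waypoints (3 total):
(0, 0)
(8, 0)
(16.485, 8.485)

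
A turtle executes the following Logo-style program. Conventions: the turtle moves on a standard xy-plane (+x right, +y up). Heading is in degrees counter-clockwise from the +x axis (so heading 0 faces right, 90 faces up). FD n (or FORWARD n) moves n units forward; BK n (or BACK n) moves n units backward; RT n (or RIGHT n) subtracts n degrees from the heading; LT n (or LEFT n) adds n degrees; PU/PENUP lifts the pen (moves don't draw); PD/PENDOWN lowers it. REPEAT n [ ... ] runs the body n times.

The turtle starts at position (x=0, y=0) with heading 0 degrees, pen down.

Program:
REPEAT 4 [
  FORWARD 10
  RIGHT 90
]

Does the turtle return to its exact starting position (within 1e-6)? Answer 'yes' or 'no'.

Answer: yes

Derivation:
Executing turtle program step by step:
Start: pos=(0,0), heading=0, pen down
REPEAT 4 [
  -- iteration 1/4 --
  FD 10: (0,0) -> (10,0) [heading=0, draw]
  RT 90: heading 0 -> 270
  -- iteration 2/4 --
  FD 10: (10,0) -> (10,-10) [heading=270, draw]
  RT 90: heading 270 -> 180
  -- iteration 3/4 --
  FD 10: (10,-10) -> (0,-10) [heading=180, draw]
  RT 90: heading 180 -> 90
  -- iteration 4/4 --
  FD 10: (0,-10) -> (0,0) [heading=90, draw]
  RT 90: heading 90 -> 0
]
Final: pos=(0,0), heading=0, 4 segment(s) drawn

Start position: (0, 0)
Final position: (0, 0)
Distance = 0; < 1e-6 -> CLOSED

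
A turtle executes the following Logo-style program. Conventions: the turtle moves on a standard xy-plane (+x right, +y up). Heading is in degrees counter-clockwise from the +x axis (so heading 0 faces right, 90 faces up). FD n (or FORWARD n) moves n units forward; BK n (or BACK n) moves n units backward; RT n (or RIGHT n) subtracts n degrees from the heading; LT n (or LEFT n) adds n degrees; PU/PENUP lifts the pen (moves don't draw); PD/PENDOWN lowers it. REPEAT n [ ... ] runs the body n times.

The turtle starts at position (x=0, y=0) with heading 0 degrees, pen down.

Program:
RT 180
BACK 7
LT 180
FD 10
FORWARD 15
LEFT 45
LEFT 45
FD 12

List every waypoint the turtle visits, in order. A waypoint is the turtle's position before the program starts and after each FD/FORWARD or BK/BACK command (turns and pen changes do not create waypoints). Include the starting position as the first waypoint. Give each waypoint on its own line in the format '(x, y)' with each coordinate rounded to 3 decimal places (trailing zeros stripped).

Executing turtle program step by step:
Start: pos=(0,0), heading=0, pen down
RT 180: heading 0 -> 180
BK 7: (0,0) -> (7,0) [heading=180, draw]
LT 180: heading 180 -> 0
FD 10: (7,0) -> (17,0) [heading=0, draw]
FD 15: (17,0) -> (32,0) [heading=0, draw]
LT 45: heading 0 -> 45
LT 45: heading 45 -> 90
FD 12: (32,0) -> (32,12) [heading=90, draw]
Final: pos=(32,12), heading=90, 4 segment(s) drawn
Waypoints (5 total):
(0, 0)
(7, 0)
(17, 0)
(32, 0)
(32, 12)

Answer: (0, 0)
(7, 0)
(17, 0)
(32, 0)
(32, 12)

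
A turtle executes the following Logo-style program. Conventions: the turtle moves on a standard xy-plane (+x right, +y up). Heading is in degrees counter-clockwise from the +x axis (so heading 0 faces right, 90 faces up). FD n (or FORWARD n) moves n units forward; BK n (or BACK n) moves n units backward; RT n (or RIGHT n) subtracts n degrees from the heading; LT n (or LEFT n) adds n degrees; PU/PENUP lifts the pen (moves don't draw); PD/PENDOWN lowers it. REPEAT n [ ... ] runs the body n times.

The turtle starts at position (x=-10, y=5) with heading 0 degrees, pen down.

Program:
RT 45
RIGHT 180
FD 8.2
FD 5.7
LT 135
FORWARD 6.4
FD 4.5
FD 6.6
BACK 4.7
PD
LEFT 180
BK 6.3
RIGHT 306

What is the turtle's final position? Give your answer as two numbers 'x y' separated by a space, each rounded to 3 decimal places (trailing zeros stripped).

Answer: -19.829 -4.271

Derivation:
Executing turtle program step by step:
Start: pos=(-10,5), heading=0, pen down
RT 45: heading 0 -> 315
RT 180: heading 315 -> 135
FD 8.2: (-10,5) -> (-15.798,10.798) [heading=135, draw]
FD 5.7: (-15.798,10.798) -> (-19.829,14.829) [heading=135, draw]
LT 135: heading 135 -> 270
FD 6.4: (-19.829,14.829) -> (-19.829,8.429) [heading=270, draw]
FD 4.5: (-19.829,8.429) -> (-19.829,3.929) [heading=270, draw]
FD 6.6: (-19.829,3.929) -> (-19.829,-2.671) [heading=270, draw]
BK 4.7: (-19.829,-2.671) -> (-19.829,2.029) [heading=270, draw]
PD: pen down
LT 180: heading 270 -> 90
BK 6.3: (-19.829,2.029) -> (-19.829,-4.271) [heading=90, draw]
RT 306: heading 90 -> 144
Final: pos=(-19.829,-4.271), heading=144, 7 segment(s) drawn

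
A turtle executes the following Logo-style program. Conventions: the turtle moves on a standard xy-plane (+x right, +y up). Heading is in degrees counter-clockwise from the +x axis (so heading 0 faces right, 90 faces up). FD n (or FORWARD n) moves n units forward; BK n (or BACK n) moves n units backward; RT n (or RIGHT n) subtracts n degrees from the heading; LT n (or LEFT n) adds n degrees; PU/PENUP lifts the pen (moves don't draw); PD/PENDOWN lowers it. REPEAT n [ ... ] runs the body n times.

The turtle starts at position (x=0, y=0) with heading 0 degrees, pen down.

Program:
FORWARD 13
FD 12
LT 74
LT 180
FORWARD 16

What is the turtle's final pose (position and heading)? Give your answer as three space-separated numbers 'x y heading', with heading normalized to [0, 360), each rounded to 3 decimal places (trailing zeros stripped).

Answer: 20.59 -15.38 254

Derivation:
Executing turtle program step by step:
Start: pos=(0,0), heading=0, pen down
FD 13: (0,0) -> (13,0) [heading=0, draw]
FD 12: (13,0) -> (25,0) [heading=0, draw]
LT 74: heading 0 -> 74
LT 180: heading 74 -> 254
FD 16: (25,0) -> (20.59,-15.38) [heading=254, draw]
Final: pos=(20.59,-15.38), heading=254, 3 segment(s) drawn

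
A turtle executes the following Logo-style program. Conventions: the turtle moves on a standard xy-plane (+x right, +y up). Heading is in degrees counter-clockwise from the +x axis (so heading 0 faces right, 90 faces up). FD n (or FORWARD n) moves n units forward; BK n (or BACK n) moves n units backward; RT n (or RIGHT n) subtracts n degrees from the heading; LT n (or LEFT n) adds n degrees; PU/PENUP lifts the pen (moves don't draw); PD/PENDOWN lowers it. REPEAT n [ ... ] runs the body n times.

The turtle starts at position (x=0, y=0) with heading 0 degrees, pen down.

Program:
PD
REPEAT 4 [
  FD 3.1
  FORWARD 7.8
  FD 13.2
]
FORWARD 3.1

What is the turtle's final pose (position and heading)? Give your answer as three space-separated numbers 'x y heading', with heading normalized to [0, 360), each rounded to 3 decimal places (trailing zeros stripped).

Answer: 99.5 0 0

Derivation:
Executing turtle program step by step:
Start: pos=(0,0), heading=0, pen down
PD: pen down
REPEAT 4 [
  -- iteration 1/4 --
  FD 3.1: (0,0) -> (3.1,0) [heading=0, draw]
  FD 7.8: (3.1,0) -> (10.9,0) [heading=0, draw]
  FD 13.2: (10.9,0) -> (24.1,0) [heading=0, draw]
  -- iteration 2/4 --
  FD 3.1: (24.1,0) -> (27.2,0) [heading=0, draw]
  FD 7.8: (27.2,0) -> (35,0) [heading=0, draw]
  FD 13.2: (35,0) -> (48.2,0) [heading=0, draw]
  -- iteration 3/4 --
  FD 3.1: (48.2,0) -> (51.3,0) [heading=0, draw]
  FD 7.8: (51.3,0) -> (59.1,0) [heading=0, draw]
  FD 13.2: (59.1,0) -> (72.3,0) [heading=0, draw]
  -- iteration 4/4 --
  FD 3.1: (72.3,0) -> (75.4,0) [heading=0, draw]
  FD 7.8: (75.4,0) -> (83.2,0) [heading=0, draw]
  FD 13.2: (83.2,0) -> (96.4,0) [heading=0, draw]
]
FD 3.1: (96.4,0) -> (99.5,0) [heading=0, draw]
Final: pos=(99.5,0), heading=0, 13 segment(s) drawn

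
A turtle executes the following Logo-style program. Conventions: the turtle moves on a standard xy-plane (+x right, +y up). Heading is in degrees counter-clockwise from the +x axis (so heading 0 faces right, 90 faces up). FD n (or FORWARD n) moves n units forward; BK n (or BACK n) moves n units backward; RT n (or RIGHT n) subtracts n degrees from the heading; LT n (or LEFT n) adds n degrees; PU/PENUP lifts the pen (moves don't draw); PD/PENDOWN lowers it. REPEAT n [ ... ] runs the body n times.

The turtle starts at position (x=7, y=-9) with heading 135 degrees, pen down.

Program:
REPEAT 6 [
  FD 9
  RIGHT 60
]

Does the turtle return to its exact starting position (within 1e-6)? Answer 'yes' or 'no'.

Executing turtle program step by step:
Start: pos=(7,-9), heading=135, pen down
REPEAT 6 [
  -- iteration 1/6 --
  FD 9: (7,-9) -> (0.636,-2.636) [heading=135, draw]
  RT 60: heading 135 -> 75
  -- iteration 2/6 --
  FD 9: (0.636,-2.636) -> (2.965,6.057) [heading=75, draw]
  RT 60: heading 75 -> 15
  -- iteration 3/6 --
  FD 9: (2.965,6.057) -> (11.659,8.387) [heading=15, draw]
  RT 60: heading 15 -> 315
  -- iteration 4/6 --
  FD 9: (11.659,8.387) -> (18.023,2.023) [heading=315, draw]
  RT 60: heading 315 -> 255
  -- iteration 5/6 --
  FD 9: (18.023,2.023) -> (15.693,-6.671) [heading=255, draw]
  RT 60: heading 255 -> 195
  -- iteration 6/6 --
  FD 9: (15.693,-6.671) -> (7,-9) [heading=195, draw]
  RT 60: heading 195 -> 135
]
Final: pos=(7,-9), heading=135, 6 segment(s) drawn

Start position: (7, -9)
Final position: (7, -9)
Distance = 0; < 1e-6 -> CLOSED

Answer: yes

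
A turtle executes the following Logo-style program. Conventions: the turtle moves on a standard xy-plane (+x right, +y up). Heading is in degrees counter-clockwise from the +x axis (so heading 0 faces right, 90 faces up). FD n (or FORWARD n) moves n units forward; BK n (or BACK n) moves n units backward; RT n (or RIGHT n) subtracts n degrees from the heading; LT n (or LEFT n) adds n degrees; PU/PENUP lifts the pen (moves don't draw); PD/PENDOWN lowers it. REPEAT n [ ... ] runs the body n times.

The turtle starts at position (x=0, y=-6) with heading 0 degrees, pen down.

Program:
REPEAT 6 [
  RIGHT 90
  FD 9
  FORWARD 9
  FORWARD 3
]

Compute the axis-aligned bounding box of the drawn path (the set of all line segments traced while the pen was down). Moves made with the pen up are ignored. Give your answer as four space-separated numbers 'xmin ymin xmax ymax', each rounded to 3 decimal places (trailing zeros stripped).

Answer: -21 -27 0 -6

Derivation:
Executing turtle program step by step:
Start: pos=(0,-6), heading=0, pen down
REPEAT 6 [
  -- iteration 1/6 --
  RT 90: heading 0 -> 270
  FD 9: (0,-6) -> (0,-15) [heading=270, draw]
  FD 9: (0,-15) -> (0,-24) [heading=270, draw]
  FD 3: (0,-24) -> (0,-27) [heading=270, draw]
  -- iteration 2/6 --
  RT 90: heading 270 -> 180
  FD 9: (0,-27) -> (-9,-27) [heading=180, draw]
  FD 9: (-9,-27) -> (-18,-27) [heading=180, draw]
  FD 3: (-18,-27) -> (-21,-27) [heading=180, draw]
  -- iteration 3/6 --
  RT 90: heading 180 -> 90
  FD 9: (-21,-27) -> (-21,-18) [heading=90, draw]
  FD 9: (-21,-18) -> (-21,-9) [heading=90, draw]
  FD 3: (-21,-9) -> (-21,-6) [heading=90, draw]
  -- iteration 4/6 --
  RT 90: heading 90 -> 0
  FD 9: (-21,-6) -> (-12,-6) [heading=0, draw]
  FD 9: (-12,-6) -> (-3,-6) [heading=0, draw]
  FD 3: (-3,-6) -> (0,-6) [heading=0, draw]
  -- iteration 5/6 --
  RT 90: heading 0 -> 270
  FD 9: (0,-6) -> (0,-15) [heading=270, draw]
  FD 9: (0,-15) -> (0,-24) [heading=270, draw]
  FD 3: (0,-24) -> (0,-27) [heading=270, draw]
  -- iteration 6/6 --
  RT 90: heading 270 -> 180
  FD 9: (0,-27) -> (-9,-27) [heading=180, draw]
  FD 9: (-9,-27) -> (-18,-27) [heading=180, draw]
  FD 3: (-18,-27) -> (-21,-27) [heading=180, draw]
]
Final: pos=(-21,-27), heading=180, 18 segment(s) drawn

Segment endpoints: x in {-21, -21, -18, -18, -12, -9, -9, -3, 0, 0, 0, 0, 0, 0, 0}, y in {-27, -27, -27, -24, -24, -18, -15, -15, -9, -6, -6, -6, -6}
xmin=-21, ymin=-27, xmax=0, ymax=-6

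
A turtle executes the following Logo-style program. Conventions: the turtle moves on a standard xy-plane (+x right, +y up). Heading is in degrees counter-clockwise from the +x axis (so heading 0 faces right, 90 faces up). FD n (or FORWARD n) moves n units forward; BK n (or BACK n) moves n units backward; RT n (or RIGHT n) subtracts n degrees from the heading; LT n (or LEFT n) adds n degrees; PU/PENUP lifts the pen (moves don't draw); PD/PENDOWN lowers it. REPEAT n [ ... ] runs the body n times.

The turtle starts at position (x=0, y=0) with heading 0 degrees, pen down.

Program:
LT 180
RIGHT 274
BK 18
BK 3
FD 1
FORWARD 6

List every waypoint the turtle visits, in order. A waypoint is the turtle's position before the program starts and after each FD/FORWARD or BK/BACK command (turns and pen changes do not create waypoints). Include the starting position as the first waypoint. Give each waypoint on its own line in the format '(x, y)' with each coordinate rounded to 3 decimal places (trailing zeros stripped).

Executing turtle program step by step:
Start: pos=(0,0), heading=0, pen down
LT 180: heading 0 -> 180
RT 274: heading 180 -> 266
BK 18: (0,0) -> (1.256,17.956) [heading=266, draw]
BK 3: (1.256,17.956) -> (1.465,20.949) [heading=266, draw]
FD 1: (1.465,20.949) -> (1.395,19.951) [heading=266, draw]
FD 6: (1.395,19.951) -> (0.977,13.966) [heading=266, draw]
Final: pos=(0.977,13.966), heading=266, 4 segment(s) drawn
Waypoints (5 total):
(0, 0)
(1.256, 17.956)
(1.465, 20.949)
(1.395, 19.951)
(0.977, 13.966)

Answer: (0, 0)
(1.256, 17.956)
(1.465, 20.949)
(1.395, 19.951)
(0.977, 13.966)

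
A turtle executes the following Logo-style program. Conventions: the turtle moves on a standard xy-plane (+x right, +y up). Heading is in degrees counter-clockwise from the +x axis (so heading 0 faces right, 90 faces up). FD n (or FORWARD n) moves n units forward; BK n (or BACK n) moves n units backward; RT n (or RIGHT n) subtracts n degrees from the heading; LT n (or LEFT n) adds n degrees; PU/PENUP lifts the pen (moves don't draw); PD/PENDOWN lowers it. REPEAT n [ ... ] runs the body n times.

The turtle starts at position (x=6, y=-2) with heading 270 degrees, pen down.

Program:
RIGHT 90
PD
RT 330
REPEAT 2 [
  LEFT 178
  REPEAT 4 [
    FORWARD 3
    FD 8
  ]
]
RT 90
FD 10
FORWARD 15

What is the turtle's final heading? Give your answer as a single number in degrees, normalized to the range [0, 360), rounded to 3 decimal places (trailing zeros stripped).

Answer: 116

Derivation:
Executing turtle program step by step:
Start: pos=(6,-2), heading=270, pen down
RT 90: heading 270 -> 180
PD: pen down
RT 330: heading 180 -> 210
REPEAT 2 [
  -- iteration 1/2 --
  LT 178: heading 210 -> 28
  REPEAT 4 [
    -- iteration 1/4 --
    FD 3: (6,-2) -> (8.649,-0.592) [heading=28, draw]
    FD 8: (8.649,-0.592) -> (15.712,3.164) [heading=28, draw]
    -- iteration 2/4 --
    FD 3: (15.712,3.164) -> (18.361,4.573) [heading=28, draw]
    FD 8: (18.361,4.573) -> (25.425,8.328) [heading=28, draw]
    -- iteration 3/4 --
    FD 3: (25.425,8.328) -> (28.074,9.737) [heading=28, draw]
    FD 8: (28.074,9.737) -> (35.137,13.493) [heading=28, draw]
    -- iteration 4/4 --
    FD 3: (35.137,13.493) -> (37.786,14.901) [heading=28, draw]
    FD 8: (37.786,14.901) -> (44.85,18.657) [heading=28, draw]
  ]
  -- iteration 2/2 --
  LT 178: heading 28 -> 206
  REPEAT 4 [
    -- iteration 1/4 --
    FD 3: (44.85,18.657) -> (42.153,17.342) [heading=206, draw]
    FD 8: (42.153,17.342) -> (34.963,13.835) [heading=206, draw]
    -- iteration 2/4 --
    FD 3: (34.963,13.835) -> (32.267,12.52) [heading=206, draw]
    FD 8: (32.267,12.52) -> (25.076,9.013) [heading=206, draw]
    -- iteration 3/4 --
    FD 3: (25.076,9.013) -> (22.38,7.697) [heading=206, draw]
    FD 8: (22.38,7.697) -> (15.189,4.191) [heading=206, draw]
    -- iteration 4/4 --
    FD 3: (15.189,4.191) -> (12.493,2.875) [heading=206, draw]
    FD 8: (12.493,2.875) -> (5.303,-0.632) [heading=206, draw]
  ]
]
RT 90: heading 206 -> 116
FD 10: (5.303,-0.632) -> (0.919,8.356) [heading=116, draw]
FD 15: (0.919,8.356) -> (-5.657,21.838) [heading=116, draw]
Final: pos=(-5.657,21.838), heading=116, 18 segment(s) drawn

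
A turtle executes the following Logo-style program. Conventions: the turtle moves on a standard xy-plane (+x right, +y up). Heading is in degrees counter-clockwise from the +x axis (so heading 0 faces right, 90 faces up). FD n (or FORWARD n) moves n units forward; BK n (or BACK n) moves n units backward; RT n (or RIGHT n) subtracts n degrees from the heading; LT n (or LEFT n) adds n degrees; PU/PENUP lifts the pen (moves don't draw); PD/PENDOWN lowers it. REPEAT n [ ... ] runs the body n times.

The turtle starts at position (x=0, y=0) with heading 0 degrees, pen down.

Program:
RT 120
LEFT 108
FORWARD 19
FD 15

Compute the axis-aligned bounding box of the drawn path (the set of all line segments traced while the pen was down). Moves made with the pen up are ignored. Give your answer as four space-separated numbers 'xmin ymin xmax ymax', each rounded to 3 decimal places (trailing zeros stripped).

Answer: 0 -7.069 33.257 0

Derivation:
Executing turtle program step by step:
Start: pos=(0,0), heading=0, pen down
RT 120: heading 0 -> 240
LT 108: heading 240 -> 348
FD 19: (0,0) -> (18.585,-3.95) [heading=348, draw]
FD 15: (18.585,-3.95) -> (33.257,-7.069) [heading=348, draw]
Final: pos=(33.257,-7.069), heading=348, 2 segment(s) drawn

Segment endpoints: x in {0, 18.585, 33.257}, y in {-7.069, -3.95, 0}
xmin=0, ymin=-7.069, xmax=33.257, ymax=0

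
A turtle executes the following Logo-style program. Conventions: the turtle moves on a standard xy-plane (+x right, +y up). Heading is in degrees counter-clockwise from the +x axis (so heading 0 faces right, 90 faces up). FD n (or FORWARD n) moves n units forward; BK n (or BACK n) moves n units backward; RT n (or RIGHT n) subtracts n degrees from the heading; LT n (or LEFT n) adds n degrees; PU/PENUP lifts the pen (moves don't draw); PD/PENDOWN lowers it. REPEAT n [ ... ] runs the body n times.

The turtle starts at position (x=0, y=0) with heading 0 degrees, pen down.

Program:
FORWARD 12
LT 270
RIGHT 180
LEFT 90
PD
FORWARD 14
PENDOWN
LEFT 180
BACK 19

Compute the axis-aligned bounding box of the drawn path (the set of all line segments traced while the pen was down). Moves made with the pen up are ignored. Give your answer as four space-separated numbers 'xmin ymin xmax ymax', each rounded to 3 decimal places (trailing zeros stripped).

Executing turtle program step by step:
Start: pos=(0,0), heading=0, pen down
FD 12: (0,0) -> (12,0) [heading=0, draw]
LT 270: heading 0 -> 270
RT 180: heading 270 -> 90
LT 90: heading 90 -> 180
PD: pen down
FD 14: (12,0) -> (-2,0) [heading=180, draw]
PD: pen down
LT 180: heading 180 -> 0
BK 19: (-2,0) -> (-21,0) [heading=0, draw]
Final: pos=(-21,0), heading=0, 3 segment(s) drawn

Segment endpoints: x in {-21, -2, 0, 12}, y in {0, 0, 0}
xmin=-21, ymin=0, xmax=12, ymax=0

Answer: -21 0 12 0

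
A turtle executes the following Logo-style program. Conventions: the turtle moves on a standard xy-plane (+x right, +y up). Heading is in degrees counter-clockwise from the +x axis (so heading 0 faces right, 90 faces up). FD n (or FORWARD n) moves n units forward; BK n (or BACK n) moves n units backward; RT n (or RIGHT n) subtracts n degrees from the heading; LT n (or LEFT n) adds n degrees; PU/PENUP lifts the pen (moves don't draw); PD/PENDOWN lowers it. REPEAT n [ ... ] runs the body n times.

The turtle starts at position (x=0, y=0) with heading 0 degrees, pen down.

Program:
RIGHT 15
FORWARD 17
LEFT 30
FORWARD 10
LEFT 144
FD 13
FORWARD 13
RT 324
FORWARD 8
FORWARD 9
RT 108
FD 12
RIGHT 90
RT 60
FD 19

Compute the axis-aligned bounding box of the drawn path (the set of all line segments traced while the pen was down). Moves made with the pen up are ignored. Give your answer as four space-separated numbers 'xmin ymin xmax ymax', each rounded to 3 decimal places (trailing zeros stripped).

Answer: -14.614 -4.4 26.08 15.089

Derivation:
Executing turtle program step by step:
Start: pos=(0,0), heading=0, pen down
RT 15: heading 0 -> 345
FD 17: (0,0) -> (16.421,-4.4) [heading=345, draw]
LT 30: heading 345 -> 15
FD 10: (16.421,-4.4) -> (26.08,-1.812) [heading=15, draw]
LT 144: heading 15 -> 159
FD 13: (26.08,-1.812) -> (13.943,2.847) [heading=159, draw]
FD 13: (13.943,2.847) -> (1.807,7.506) [heading=159, draw]
RT 324: heading 159 -> 195
FD 8: (1.807,7.506) -> (-5.921,5.435) [heading=195, draw]
FD 9: (-5.921,5.435) -> (-14.614,3.106) [heading=195, draw]
RT 108: heading 195 -> 87
FD 12: (-14.614,3.106) -> (-13.986,15.089) [heading=87, draw]
RT 90: heading 87 -> 357
RT 60: heading 357 -> 297
FD 19: (-13.986,15.089) -> (-5.36,-1.84) [heading=297, draw]
Final: pos=(-5.36,-1.84), heading=297, 8 segment(s) drawn

Segment endpoints: x in {-14.614, -13.986, -5.921, -5.36, 0, 1.807, 13.943, 16.421, 26.08}, y in {-4.4, -1.84, -1.812, 0, 2.847, 3.106, 5.435, 7.506, 15.089}
xmin=-14.614, ymin=-4.4, xmax=26.08, ymax=15.089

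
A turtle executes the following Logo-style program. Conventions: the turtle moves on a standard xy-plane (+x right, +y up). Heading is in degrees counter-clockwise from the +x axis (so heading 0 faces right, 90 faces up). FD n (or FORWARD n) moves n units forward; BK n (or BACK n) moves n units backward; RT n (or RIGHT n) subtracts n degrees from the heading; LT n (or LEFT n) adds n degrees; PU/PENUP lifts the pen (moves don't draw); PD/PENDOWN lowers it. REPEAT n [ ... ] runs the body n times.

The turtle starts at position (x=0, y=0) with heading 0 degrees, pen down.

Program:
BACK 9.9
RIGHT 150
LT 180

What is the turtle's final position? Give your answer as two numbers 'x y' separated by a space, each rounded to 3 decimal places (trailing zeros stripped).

Answer: -9.9 0

Derivation:
Executing turtle program step by step:
Start: pos=(0,0), heading=0, pen down
BK 9.9: (0,0) -> (-9.9,0) [heading=0, draw]
RT 150: heading 0 -> 210
LT 180: heading 210 -> 30
Final: pos=(-9.9,0), heading=30, 1 segment(s) drawn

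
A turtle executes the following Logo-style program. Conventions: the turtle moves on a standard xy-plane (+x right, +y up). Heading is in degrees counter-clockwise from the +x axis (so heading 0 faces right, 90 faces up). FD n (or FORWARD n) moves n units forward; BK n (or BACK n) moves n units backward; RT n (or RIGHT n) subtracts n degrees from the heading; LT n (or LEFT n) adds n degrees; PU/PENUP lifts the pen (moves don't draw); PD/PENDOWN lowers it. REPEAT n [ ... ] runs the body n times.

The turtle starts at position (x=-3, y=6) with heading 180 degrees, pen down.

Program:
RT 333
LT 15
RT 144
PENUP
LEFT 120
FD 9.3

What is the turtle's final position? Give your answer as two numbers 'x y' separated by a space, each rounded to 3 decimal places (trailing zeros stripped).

Executing turtle program step by step:
Start: pos=(-3,6), heading=180, pen down
RT 333: heading 180 -> 207
LT 15: heading 207 -> 222
RT 144: heading 222 -> 78
PU: pen up
LT 120: heading 78 -> 198
FD 9.3: (-3,6) -> (-11.845,3.126) [heading=198, move]
Final: pos=(-11.845,3.126), heading=198, 0 segment(s) drawn

Answer: -11.845 3.126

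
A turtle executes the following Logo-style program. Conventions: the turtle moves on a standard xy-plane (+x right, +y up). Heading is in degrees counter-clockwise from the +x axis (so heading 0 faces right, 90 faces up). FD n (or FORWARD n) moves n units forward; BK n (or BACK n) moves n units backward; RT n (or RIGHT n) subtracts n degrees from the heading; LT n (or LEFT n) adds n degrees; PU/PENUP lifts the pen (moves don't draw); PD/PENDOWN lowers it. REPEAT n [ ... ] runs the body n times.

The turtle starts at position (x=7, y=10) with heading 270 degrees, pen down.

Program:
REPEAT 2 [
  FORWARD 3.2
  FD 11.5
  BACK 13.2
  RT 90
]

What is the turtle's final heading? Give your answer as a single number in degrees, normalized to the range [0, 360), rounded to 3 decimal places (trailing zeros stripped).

Answer: 90

Derivation:
Executing turtle program step by step:
Start: pos=(7,10), heading=270, pen down
REPEAT 2 [
  -- iteration 1/2 --
  FD 3.2: (7,10) -> (7,6.8) [heading=270, draw]
  FD 11.5: (7,6.8) -> (7,-4.7) [heading=270, draw]
  BK 13.2: (7,-4.7) -> (7,8.5) [heading=270, draw]
  RT 90: heading 270 -> 180
  -- iteration 2/2 --
  FD 3.2: (7,8.5) -> (3.8,8.5) [heading=180, draw]
  FD 11.5: (3.8,8.5) -> (-7.7,8.5) [heading=180, draw]
  BK 13.2: (-7.7,8.5) -> (5.5,8.5) [heading=180, draw]
  RT 90: heading 180 -> 90
]
Final: pos=(5.5,8.5), heading=90, 6 segment(s) drawn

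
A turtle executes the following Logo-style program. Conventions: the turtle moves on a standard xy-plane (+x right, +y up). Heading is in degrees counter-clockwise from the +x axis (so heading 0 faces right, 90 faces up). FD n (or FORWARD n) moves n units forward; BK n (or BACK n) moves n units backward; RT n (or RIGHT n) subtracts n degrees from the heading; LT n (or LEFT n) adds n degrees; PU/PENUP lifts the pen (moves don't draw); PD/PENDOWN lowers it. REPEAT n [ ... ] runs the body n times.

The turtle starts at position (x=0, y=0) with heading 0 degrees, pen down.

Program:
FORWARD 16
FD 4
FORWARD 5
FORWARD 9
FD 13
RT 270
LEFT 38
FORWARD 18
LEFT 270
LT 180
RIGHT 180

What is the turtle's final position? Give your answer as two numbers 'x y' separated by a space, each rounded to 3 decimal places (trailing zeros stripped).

Answer: 35.918 14.184

Derivation:
Executing turtle program step by step:
Start: pos=(0,0), heading=0, pen down
FD 16: (0,0) -> (16,0) [heading=0, draw]
FD 4: (16,0) -> (20,0) [heading=0, draw]
FD 5: (20,0) -> (25,0) [heading=0, draw]
FD 9: (25,0) -> (34,0) [heading=0, draw]
FD 13: (34,0) -> (47,0) [heading=0, draw]
RT 270: heading 0 -> 90
LT 38: heading 90 -> 128
FD 18: (47,0) -> (35.918,14.184) [heading=128, draw]
LT 270: heading 128 -> 38
LT 180: heading 38 -> 218
RT 180: heading 218 -> 38
Final: pos=(35.918,14.184), heading=38, 6 segment(s) drawn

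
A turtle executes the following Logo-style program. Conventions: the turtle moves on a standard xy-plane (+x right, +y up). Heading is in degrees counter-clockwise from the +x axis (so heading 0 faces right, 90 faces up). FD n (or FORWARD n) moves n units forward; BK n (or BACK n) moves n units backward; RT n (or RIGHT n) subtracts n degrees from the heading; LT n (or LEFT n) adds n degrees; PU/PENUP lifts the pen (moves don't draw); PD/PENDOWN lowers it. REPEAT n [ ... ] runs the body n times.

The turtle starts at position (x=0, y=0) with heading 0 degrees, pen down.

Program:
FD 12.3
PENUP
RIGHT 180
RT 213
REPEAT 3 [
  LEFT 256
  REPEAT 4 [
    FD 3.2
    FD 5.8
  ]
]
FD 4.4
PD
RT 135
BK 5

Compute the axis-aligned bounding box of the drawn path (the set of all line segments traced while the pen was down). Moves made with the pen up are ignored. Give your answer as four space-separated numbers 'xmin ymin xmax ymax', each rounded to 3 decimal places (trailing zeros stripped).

Executing turtle program step by step:
Start: pos=(0,0), heading=0, pen down
FD 12.3: (0,0) -> (12.3,0) [heading=0, draw]
PU: pen up
RT 180: heading 0 -> 180
RT 213: heading 180 -> 327
REPEAT 3 [
  -- iteration 1/3 --
  LT 256: heading 327 -> 223
  REPEAT 4 [
    -- iteration 1/4 --
    FD 3.2: (12.3,0) -> (9.96,-2.182) [heading=223, move]
    FD 5.8: (9.96,-2.182) -> (5.718,-6.138) [heading=223, move]
    -- iteration 2/4 --
    FD 3.2: (5.718,-6.138) -> (3.377,-8.32) [heading=223, move]
    FD 5.8: (3.377,-8.32) -> (-0.864,-12.276) [heading=223, move]
    -- iteration 3/4 --
    FD 3.2: (-0.864,-12.276) -> (-3.205,-14.458) [heading=223, move]
    FD 5.8: (-3.205,-14.458) -> (-7.447,-18.414) [heading=223, move]
    -- iteration 4/4 --
    FD 3.2: (-7.447,-18.414) -> (-9.787,-20.596) [heading=223, move]
    FD 5.8: (-9.787,-20.596) -> (-14.029,-24.552) [heading=223, move]
  ]
  -- iteration 2/3 --
  LT 256: heading 223 -> 119
  REPEAT 4 [
    -- iteration 1/4 --
    FD 3.2: (-14.029,-24.552) -> (-15.58,-21.753) [heading=119, move]
    FD 5.8: (-15.58,-21.753) -> (-18.392,-16.68) [heading=119, move]
    -- iteration 2/4 --
    FD 3.2: (-18.392,-16.68) -> (-19.943,-13.882) [heading=119, move]
    FD 5.8: (-19.943,-13.882) -> (-22.755,-8.809) [heading=119, move]
    -- iteration 3/4 --
    FD 3.2: (-22.755,-8.809) -> (-24.307,-6.01) [heading=119, move]
    FD 5.8: (-24.307,-6.01) -> (-27.119,-0.937) [heading=119, move]
    -- iteration 4/4 --
    FD 3.2: (-27.119,-0.937) -> (-28.67,1.862) [heading=119, move]
    FD 5.8: (-28.67,1.862) -> (-31.482,6.934) [heading=119, move]
  ]
  -- iteration 3/3 --
  LT 256: heading 119 -> 15
  REPEAT 4 [
    -- iteration 1/4 --
    FD 3.2: (-31.482,6.934) -> (-28.391,7.763) [heading=15, move]
    FD 5.8: (-28.391,7.763) -> (-22.789,9.264) [heading=15, move]
    -- iteration 2/4 --
    FD 3.2: (-22.789,9.264) -> (-19.698,10.092) [heading=15, move]
    FD 5.8: (-19.698,10.092) -> (-14.095,11.593) [heading=15, move]
    -- iteration 3/4 --
    FD 3.2: (-14.095,11.593) -> (-11.004,12.421) [heading=15, move]
    FD 5.8: (-11.004,12.421) -> (-5.402,13.922) [heading=15, move]
    -- iteration 4/4 --
    FD 3.2: (-5.402,13.922) -> (-2.311,14.751) [heading=15, move]
    FD 5.8: (-2.311,14.751) -> (3.291,16.252) [heading=15, move]
  ]
]
FD 4.4: (3.291,16.252) -> (7.542,17.391) [heading=15, move]
PD: pen down
RT 135: heading 15 -> 240
BK 5: (7.542,17.391) -> (10.042,21.721) [heading=240, draw]
Final: pos=(10.042,21.721), heading=240, 2 segment(s) drawn

Segment endpoints: x in {0, 7.542, 10.042, 12.3}, y in {0, 17.391, 21.721}
xmin=0, ymin=0, xmax=12.3, ymax=21.721

Answer: 0 0 12.3 21.721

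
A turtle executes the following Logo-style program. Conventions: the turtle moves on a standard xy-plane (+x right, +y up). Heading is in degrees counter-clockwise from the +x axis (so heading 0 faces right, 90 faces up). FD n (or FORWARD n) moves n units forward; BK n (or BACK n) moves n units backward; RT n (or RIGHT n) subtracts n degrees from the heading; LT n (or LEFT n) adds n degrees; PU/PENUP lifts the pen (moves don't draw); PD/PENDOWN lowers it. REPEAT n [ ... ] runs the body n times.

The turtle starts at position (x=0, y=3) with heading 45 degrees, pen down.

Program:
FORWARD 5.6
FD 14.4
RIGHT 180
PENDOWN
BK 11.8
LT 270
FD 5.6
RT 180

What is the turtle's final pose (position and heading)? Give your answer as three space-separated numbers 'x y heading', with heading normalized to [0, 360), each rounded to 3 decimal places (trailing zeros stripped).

Answer: 18.526 29.446 315

Derivation:
Executing turtle program step by step:
Start: pos=(0,3), heading=45, pen down
FD 5.6: (0,3) -> (3.96,6.96) [heading=45, draw]
FD 14.4: (3.96,6.96) -> (14.142,17.142) [heading=45, draw]
RT 180: heading 45 -> 225
PD: pen down
BK 11.8: (14.142,17.142) -> (22.486,25.486) [heading=225, draw]
LT 270: heading 225 -> 135
FD 5.6: (22.486,25.486) -> (18.526,29.446) [heading=135, draw]
RT 180: heading 135 -> 315
Final: pos=(18.526,29.446), heading=315, 4 segment(s) drawn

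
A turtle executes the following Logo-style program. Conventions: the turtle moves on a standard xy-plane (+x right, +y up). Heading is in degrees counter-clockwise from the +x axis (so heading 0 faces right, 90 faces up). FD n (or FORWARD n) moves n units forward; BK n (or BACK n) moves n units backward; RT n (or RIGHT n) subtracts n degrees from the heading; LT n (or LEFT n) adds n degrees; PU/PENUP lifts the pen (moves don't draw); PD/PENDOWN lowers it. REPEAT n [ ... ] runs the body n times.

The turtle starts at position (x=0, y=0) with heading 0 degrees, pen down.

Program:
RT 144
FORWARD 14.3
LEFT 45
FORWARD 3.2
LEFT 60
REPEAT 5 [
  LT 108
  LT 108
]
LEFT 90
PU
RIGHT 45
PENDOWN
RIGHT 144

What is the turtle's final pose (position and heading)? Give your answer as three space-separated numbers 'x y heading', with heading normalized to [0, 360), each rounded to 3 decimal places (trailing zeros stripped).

Executing turtle program step by step:
Start: pos=(0,0), heading=0, pen down
RT 144: heading 0 -> 216
FD 14.3: (0,0) -> (-11.569,-8.405) [heading=216, draw]
LT 45: heading 216 -> 261
FD 3.2: (-11.569,-8.405) -> (-12.07,-11.566) [heading=261, draw]
LT 60: heading 261 -> 321
REPEAT 5 [
  -- iteration 1/5 --
  LT 108: heading 321 -> 69
  LT 108: heading 69 -> 177
  -- iteration 2/5 --
  LT 108: heading 177 -> 285
  LT 108: heading 285 -> 33
  -- iteration 3/5 --
  LT 108: heading 33 -> 141
  LT 108: heading 141 -> 249
  -- iteration 4/5 --
  LT 108: heading 249 -> 357
  LT 108: heading 357 -> 105
  -- iteration 5/5 --
  LT 108: heading 105 -> 213
  LT 108: heading 213 -> 321
]
LT 90: heading 321 -> 51
PU: pen up
RT 45: heading 51 -> 6
PD: pen down
RT 144: heading 6 -> 222
Final: pos=(-12.07,-11.566), heading=222, 2 segment(s) drawn

Answer: -12.07 -11.566 222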